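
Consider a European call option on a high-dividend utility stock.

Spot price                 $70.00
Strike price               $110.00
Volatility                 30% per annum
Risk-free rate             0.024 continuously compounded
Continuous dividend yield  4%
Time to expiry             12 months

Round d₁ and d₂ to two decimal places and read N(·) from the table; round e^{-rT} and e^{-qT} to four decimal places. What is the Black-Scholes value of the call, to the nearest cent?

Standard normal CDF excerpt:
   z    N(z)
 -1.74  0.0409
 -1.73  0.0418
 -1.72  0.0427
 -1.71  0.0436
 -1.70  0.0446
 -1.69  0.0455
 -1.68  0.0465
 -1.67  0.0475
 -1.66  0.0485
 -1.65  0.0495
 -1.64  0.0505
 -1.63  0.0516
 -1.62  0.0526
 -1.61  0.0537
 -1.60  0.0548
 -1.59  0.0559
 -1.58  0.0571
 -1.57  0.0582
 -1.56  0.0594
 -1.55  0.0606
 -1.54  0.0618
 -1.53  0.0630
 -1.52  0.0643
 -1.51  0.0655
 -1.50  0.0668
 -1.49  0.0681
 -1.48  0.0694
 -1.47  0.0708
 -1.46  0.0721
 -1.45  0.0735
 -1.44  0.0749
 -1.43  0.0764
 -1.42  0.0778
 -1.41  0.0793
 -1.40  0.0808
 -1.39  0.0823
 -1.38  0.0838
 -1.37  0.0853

σ√T = 0.3 × 1.0000 = 0.3000
ln(S/K) + (r − q + σ²/2)T = ln(70/110) + (0.024 − 0.04 + 0.3²/2)·1 = -0.4520 + 0.0290 = -0.4230
d₁ = -0.4230 / 0.3000 = -1.4100 ⇒ -1.41
d₂ = d₁ − σ√T = -1.4100 − 0.3000 = -1.7100 ⇒ -1.71
e^(−qT) = e^(−0.04·1) = 0.9608;  e^(−rT) = e^(−0.024·1) = 0.9763
N(d₁) = N(-1.41) = 0.0793;  N(d₂) = N(-1.71) = 0.0436
C = 70·0.9608·0.0793 − 110·0.9763·0.0436 = 5.3334 − 4.6823 = 0.6511

$0.65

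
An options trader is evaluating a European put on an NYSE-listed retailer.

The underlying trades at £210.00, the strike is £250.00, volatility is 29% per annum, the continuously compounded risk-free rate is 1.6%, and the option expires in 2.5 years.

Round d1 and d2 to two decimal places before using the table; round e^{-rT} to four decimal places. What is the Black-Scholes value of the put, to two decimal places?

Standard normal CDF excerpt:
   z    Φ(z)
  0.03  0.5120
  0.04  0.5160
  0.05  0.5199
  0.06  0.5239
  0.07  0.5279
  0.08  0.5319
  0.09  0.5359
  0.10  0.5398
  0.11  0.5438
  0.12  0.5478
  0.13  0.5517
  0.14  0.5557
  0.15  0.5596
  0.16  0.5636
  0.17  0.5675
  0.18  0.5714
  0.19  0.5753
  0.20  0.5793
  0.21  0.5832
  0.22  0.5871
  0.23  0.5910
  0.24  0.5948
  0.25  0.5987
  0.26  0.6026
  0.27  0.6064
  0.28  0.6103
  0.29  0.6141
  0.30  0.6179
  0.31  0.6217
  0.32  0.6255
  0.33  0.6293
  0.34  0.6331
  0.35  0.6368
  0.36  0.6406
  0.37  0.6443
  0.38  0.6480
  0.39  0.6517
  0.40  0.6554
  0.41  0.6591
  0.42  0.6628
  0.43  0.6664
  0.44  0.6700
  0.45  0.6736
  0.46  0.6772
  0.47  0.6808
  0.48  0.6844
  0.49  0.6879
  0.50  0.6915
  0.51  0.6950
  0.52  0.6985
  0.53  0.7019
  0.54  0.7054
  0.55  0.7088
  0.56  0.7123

σ√T = 0.29·√2.5 = 0.4585
d₁ = [ln(210/250) + (0.016 + 0.29²/2)·2.5] / 0.4585 = [-0.1744 + 0.1451] / 0.4585 = -0.0637 → -0.06
d₂ = d₁ − σ√T = -0.0637 − 0.4585 = -0.5223 → -0.52
exp(−rT) = exp(−0.016·2.5) = 0.9608
N(−d₂) = N(0.52) = 0.6985;  N(−d₁) = N(0.06) = 0.5239
P = 250·0.9608·0.6985 − 210·0.5239 = 167.7797 − 110.0190 = 57.7607

£57.76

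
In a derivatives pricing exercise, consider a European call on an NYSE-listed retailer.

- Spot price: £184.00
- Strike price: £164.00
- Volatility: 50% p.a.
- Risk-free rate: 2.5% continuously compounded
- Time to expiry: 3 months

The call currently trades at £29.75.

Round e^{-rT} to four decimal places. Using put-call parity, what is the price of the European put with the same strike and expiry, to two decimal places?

e^(−rT) = e^(−0.025·0.25) = 0.9938
Put-call parity: C − P = S − K·e^(−rT) = 184 − 164·0.9938 = 184 − 162.9832 = 21.0168
P = C − (C − P) = 29.75 − (21.0168) = 8.7332

£8.73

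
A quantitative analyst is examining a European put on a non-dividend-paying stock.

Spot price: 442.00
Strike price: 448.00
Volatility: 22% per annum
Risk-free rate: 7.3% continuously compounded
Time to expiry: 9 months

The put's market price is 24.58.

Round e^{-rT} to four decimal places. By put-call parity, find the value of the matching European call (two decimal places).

42.46

exp(−rT) = exp(−0.073·0.75) = 0.9467
Put-call parity: C − P = S − K·e^(−rT) = 442 − 448·0.9467 = 442 − 424.1216 = 17.8784
C = P + (C − P) = 24.58 + (17.8784) = 42.4584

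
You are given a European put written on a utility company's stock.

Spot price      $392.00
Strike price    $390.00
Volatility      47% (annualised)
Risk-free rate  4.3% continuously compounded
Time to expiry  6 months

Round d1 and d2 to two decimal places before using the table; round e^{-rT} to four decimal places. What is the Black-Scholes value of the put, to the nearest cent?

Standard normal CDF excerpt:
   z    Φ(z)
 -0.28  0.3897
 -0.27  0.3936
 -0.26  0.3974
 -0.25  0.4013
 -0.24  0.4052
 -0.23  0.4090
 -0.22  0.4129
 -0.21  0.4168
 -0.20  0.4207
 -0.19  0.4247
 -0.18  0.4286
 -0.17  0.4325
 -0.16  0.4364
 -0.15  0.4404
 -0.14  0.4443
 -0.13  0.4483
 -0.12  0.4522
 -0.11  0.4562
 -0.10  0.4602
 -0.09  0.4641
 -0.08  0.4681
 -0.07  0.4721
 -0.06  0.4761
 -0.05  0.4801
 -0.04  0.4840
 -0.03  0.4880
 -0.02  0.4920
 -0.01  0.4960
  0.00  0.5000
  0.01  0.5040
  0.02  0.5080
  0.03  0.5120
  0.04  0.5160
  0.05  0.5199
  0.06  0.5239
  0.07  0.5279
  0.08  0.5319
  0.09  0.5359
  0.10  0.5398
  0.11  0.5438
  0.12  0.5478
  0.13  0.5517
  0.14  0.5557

σ√T = 0.47 × 0.7071 = 0.3323
d₁ = [ln(392/390) + (0.043 + 0.47²/2)·0.5] / 0.3323 = [0.0051 + 0.0767] / 0.3323 = 0.2463 ⇒ 0.25
d₂ = d₁ − σ√T = 0.2463 − 0.3323 = -0.0861 ⇒ -0.09
e^(−rT) = e^(−0.043·0.5) = 0.9787
P = 390·0.9787·N(0.09) − 392·N(-0.25) = 390·0.9787·0.5359 − 392·0.4013 = 204.5493 − 157.3096 = 47.2397

$47.24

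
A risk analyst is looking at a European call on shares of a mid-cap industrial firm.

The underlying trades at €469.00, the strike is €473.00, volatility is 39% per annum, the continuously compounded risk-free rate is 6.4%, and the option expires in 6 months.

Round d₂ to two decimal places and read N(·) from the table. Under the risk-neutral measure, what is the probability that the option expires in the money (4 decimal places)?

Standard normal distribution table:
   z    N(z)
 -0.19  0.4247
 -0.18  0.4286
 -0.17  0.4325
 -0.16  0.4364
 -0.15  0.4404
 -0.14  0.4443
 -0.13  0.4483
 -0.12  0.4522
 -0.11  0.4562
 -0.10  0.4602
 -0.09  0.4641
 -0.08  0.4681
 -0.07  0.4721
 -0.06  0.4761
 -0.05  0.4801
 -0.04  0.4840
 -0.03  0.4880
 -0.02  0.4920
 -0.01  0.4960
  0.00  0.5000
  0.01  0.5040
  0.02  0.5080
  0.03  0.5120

0.4801

σ√T = 0.39·√0.5 = 0.2758
d₁ = [ln(469/473) + (0.064 + 0.39²/2)·0.5] / 0.2758 = [-0.0085 + 0.0700] / 0.2758 = 0.2231 → 0.22
d₂ = d₁ − σ√T = 0.2231 − 0.2758 = -0.0526 → -0.05
Risk-neutral Pr[S_T > K] = N(d₂) = N(-0.05) = 0.4801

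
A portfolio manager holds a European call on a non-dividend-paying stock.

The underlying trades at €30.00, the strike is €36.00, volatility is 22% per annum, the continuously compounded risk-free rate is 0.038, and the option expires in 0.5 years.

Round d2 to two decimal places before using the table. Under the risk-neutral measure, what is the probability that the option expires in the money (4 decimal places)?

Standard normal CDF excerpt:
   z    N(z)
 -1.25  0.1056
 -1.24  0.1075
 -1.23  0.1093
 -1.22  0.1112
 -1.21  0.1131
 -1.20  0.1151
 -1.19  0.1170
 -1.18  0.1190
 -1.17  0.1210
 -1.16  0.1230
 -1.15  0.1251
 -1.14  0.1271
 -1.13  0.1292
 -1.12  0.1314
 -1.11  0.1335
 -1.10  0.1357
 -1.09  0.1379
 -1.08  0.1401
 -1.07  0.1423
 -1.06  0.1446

σ√T = 0.22·√0.5 = 0.1556
d₁ = [ln(30/36) + (0.038 + 0.22²/2)·0.5] / 0.1556 = [-0.1823 + 0.0311] / 0.1556 = -0.9721 → -0.97
d₂ = d₁ − σ√T = -0.9721 − 0.1556 = -1.1277 → -1.13
Risk-neutral Pr[S_T > K] = N(d₂) = N(-1.13) = 0.1292

0.1292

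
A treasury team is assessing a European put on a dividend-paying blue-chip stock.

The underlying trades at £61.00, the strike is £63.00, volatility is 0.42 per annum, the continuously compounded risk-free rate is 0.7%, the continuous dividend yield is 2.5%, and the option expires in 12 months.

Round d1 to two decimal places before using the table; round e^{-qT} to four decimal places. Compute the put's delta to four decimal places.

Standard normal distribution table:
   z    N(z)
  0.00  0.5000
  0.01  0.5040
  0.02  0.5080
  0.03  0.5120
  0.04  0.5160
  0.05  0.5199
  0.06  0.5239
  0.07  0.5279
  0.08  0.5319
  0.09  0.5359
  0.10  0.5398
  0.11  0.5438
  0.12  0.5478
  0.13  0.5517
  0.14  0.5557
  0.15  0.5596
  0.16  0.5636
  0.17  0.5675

-0.4526

σ√T = 0.42·√1 = 0.4200
d₁ = [ln(61/63) + (0.007 − 0.025 + 0.42²/2)·1] / 0.4200 = [-0.0323 + 0.0702] / 0.4200 = 0.0903 ⇒ 0.09
N(d₁) = N(0.09) = 0.5359
Δ_put = e^(−qT)·(N(d₁) − 1) = 0.9753·(0.5359 − 1) = -0.4526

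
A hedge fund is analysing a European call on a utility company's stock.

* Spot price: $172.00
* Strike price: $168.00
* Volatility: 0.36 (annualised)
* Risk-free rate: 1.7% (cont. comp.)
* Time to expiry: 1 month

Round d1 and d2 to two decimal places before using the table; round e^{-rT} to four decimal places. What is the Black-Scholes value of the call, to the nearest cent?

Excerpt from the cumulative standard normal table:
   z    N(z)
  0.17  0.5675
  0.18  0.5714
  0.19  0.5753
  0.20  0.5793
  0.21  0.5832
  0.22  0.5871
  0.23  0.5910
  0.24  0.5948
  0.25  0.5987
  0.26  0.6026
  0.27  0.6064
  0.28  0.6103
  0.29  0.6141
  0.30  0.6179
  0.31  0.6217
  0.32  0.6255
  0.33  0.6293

$9.11

T = 0.08333;  σ√T = 0.1039
d₁ = [ln(172/168) + (0.017 + 0.36²/2)·0.08333] / 0.1039 = [0.0235 + 0.0068] / 0.1039 = 0.2920 ⇒ 0.29
d₂ = d₁ − σ√T = 0.2920 − 0.1039 = 0.1881 ⇒ 0.19
e^(−rT) = e^(−0.017·0.08333) = 0.9986
C = 172·N(0.29) − 168·0.9986·N(0.19) = 172·0.6141 − 168·0.9986·0.5753 = 105.6252 − 96.5151 = 9.1101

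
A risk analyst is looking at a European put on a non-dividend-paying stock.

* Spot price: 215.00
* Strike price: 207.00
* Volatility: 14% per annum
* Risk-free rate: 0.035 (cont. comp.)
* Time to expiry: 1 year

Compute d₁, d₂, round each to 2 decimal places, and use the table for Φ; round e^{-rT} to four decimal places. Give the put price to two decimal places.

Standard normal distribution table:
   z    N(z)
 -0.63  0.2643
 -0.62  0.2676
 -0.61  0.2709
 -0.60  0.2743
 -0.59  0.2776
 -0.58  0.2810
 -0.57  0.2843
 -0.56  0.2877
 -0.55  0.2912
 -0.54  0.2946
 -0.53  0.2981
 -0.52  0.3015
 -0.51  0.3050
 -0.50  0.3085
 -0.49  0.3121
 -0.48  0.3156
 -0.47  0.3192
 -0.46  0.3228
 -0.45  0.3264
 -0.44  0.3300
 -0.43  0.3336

5.56

σ√T = 0.14 × 1.0000 = 0.1400
d₁ = [ln(215/207) + (0.035 + ½·0.14²)·1] / (σ√T) = (0.0379 + 0.0448) / 0.1400 = 0.5909 ≈ 0.59
d₂ = 0.5909 − 0.1400 = 0.4509 ≈ 0.45
e^(−rT) = e^(−0.035·1) = 0.9656
P = 207·0.9656·N(-0.45) − 215·N(-0.59) = 207·0.9656·0.3264 − 215·0.2776 = 65.2406 − 59.6840 = 5.5566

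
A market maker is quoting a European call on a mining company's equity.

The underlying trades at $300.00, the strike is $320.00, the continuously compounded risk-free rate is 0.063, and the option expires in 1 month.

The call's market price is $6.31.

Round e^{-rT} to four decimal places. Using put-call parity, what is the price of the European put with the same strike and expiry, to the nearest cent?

exp(−rT) = exp(−0.063·0.08333) = 0.9948
Put-call parity: C − P = S − K·e^(−rT) = 300 − 320·0.9948 = 300 − 318.3360 = -18.3360
P = C − (C − P) = 6.31 − (-18.3360) = 24.6460

$24.65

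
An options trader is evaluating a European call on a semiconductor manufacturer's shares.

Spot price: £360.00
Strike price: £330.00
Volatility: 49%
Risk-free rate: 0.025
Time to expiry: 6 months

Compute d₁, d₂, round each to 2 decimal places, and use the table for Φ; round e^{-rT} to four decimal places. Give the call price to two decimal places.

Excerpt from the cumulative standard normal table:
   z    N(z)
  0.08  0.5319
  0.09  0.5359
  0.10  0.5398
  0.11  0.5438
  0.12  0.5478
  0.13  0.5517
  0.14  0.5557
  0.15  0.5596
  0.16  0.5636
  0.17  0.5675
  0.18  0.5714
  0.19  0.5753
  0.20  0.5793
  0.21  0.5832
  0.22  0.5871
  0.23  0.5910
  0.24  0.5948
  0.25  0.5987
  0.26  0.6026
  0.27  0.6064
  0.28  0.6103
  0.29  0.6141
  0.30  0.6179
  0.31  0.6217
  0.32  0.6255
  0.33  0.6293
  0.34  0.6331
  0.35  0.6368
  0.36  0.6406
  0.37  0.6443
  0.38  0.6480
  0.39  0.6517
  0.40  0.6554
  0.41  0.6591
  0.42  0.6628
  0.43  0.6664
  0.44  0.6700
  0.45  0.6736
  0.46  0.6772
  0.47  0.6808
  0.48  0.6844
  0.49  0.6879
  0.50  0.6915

£66.56

σ√T = 0.49·√0.5 = 0.3465
d₁ = [ln(360/330) + (0.025 + 0.49²/2)·0.5] / 0.3465 = [0.0870 + 0.0725] / 0.3465 = 0.4604 ≈ 0.46
d₂ = d₁ − σ√T = 0.4604 − 0.3465 = 0.1140 ≈ 0.11
exp(−rT) = exp(−0.025·0.5) = 0.9876
N(d₁) = N(0.46) = 0.6772;  N(d₂) = N(0.11) = 0.5438
C = 360·0.6772 − 330·0.9876·0.5438 = 243.7920 − 177.2288 = 66.5632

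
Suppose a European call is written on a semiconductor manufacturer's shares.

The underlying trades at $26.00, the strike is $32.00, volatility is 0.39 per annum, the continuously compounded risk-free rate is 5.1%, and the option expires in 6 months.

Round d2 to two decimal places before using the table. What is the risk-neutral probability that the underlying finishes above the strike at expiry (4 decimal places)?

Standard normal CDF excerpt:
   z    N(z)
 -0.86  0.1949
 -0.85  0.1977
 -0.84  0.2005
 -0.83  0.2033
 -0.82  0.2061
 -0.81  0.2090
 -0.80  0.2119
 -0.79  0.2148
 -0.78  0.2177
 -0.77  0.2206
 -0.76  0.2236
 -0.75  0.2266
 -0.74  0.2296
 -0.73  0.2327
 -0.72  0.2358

T = 0.5;  σ√T = 0.2758
d₁ = [ln(26/32) + (0.051 + 0.39²/2)·0.5] / 0.2758 = [-0.2076 + 0.0635] / 0.2758 = -0.5226 ≈ -0.52
d₂ = d₁ − σ√T = -0.5226 − 0.2758 = -0.7984 ≈ -0.80
Pr(exercise) under Q = N(d₂) = 0.2119

0.2119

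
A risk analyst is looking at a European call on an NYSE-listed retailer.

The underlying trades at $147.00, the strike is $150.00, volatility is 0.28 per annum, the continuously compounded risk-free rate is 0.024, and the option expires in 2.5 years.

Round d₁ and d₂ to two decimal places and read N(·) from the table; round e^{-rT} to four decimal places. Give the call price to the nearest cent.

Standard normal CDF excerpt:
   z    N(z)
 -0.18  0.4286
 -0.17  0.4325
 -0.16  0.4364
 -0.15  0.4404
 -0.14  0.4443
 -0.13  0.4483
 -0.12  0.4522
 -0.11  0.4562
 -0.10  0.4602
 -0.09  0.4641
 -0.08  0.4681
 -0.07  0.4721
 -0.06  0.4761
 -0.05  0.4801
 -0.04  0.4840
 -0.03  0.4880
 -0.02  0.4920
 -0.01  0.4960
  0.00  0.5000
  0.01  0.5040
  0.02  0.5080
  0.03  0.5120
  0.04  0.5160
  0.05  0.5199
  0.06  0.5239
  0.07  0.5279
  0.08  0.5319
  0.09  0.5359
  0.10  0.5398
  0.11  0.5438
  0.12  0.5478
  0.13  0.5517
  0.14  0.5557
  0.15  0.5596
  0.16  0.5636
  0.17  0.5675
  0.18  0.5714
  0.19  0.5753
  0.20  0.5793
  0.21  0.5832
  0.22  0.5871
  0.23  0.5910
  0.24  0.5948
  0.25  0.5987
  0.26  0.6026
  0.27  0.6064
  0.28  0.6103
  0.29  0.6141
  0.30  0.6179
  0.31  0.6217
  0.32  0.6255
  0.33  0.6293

$28.06

σ√T = 0.28·√2.5 = 0.4427
d₁ = [ln(147/150) + (0.024 + 0.28²/2)·2.5] / 0.4427 = [-0.0202 + 0.1580] / 0.4427 = 0.3113 ⇒ 0.31
d₂ = d₁ − σ√T = 0.3113 − 0.4427 = -0.1315 ⇒ -0.13
e^(−rT) = e^(−0.024·2.5) = 0.9418
C = 147·N(0.31) − 150·0.9418·N(-0.13) = 147·0.6217 − 150·0.9418·0.4483 = 91.3899 − 63.3313 = 28.0586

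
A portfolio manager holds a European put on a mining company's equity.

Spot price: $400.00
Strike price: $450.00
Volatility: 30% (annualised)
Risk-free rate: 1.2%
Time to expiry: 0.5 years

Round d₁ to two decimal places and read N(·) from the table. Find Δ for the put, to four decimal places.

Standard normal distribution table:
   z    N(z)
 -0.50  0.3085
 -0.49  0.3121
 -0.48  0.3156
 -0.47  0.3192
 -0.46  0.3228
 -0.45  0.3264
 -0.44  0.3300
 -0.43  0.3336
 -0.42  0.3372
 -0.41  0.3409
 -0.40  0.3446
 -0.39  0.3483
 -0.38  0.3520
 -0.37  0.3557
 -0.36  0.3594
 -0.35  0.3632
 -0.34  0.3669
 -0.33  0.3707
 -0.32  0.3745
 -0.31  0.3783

-0.6628

σ√T = 0.3·√0.5 = 0.2121
d₁ = [ln(400/450) + (0.012 + 0.3²/2)·0.5] / 0.2121 = [-0.1178 + 0.0285] / 0.2121 = -0.4209 → -0.42
N(d₁) = N(-0.42) = 0.3372
Δ_put = N(d₁) − 1 = 0.3372 − 1 = -0.6628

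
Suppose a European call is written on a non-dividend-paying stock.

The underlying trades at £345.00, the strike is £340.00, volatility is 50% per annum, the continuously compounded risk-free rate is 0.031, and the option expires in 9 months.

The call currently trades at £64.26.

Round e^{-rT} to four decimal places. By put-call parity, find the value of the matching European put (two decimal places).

e^(−rT) = e^(−0.031·0.75) = 0.9770
Put-call parity: C − P = S − K·e^(−rT) = 345 − 340·0.9770 = 345 − 332.1800 = 12.8200
P = C − (C − P) = 64.26 − (12.8200) = 51.4400

£51.44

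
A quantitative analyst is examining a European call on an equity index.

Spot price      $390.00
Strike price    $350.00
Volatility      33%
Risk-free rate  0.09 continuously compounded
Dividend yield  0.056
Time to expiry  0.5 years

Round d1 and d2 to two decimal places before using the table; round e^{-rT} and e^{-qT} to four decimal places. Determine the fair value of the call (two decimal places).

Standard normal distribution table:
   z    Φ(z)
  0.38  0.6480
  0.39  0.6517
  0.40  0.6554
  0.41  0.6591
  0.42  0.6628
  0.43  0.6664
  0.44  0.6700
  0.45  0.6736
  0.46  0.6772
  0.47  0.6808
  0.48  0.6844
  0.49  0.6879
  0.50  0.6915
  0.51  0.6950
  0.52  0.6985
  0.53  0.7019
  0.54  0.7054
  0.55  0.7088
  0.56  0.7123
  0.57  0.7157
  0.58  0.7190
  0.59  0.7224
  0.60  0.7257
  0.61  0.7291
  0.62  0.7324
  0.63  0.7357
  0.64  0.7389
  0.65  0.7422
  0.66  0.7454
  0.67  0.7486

T = 0.5;  σ√T = 0.2333
d₁ = [ln(390/350) + (0.09 − 0.056 + 0.33²/2)·0.5] / 0.2333 = [0.1082 + 0.0442] / 0.2333 = 0.6533 → 0.65
d₂ = d₁ − σ√T = 0.6533 − 0.2333 = 0.4199 → 0.42
e^(−qT) = e^(−0.056·0.5) = 0.9724;  e^(−rT) = e^(−0.09·0.5) = 0.9560
C = 390·0.9724·N(0.65) − 350·0.9560·N(0.42) = 390·0.9724·0.7422 − 350·0.9560·0.6628 = 281.4690 − 221.7729 = 59.6961

$59.70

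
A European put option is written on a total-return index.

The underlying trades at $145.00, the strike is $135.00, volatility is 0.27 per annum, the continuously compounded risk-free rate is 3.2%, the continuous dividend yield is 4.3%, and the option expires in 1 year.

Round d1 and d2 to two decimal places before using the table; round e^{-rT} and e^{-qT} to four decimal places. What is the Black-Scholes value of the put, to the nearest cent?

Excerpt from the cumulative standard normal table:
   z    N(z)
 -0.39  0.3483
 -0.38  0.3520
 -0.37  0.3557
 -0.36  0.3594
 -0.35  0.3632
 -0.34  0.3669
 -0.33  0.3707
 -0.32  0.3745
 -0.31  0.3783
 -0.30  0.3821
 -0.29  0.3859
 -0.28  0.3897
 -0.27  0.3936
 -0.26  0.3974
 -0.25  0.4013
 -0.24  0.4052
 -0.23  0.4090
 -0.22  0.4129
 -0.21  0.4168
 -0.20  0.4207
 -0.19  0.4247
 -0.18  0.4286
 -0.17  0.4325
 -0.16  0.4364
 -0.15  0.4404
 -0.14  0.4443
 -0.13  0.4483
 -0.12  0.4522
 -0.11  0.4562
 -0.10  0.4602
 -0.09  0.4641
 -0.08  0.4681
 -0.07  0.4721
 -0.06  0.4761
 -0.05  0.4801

$10.76

T = 1;  σ√T = 0.2700
d₁ = [ln(145/135) + (0.032 − 0.043 + 0.27²/2)·1] / 0.2700 = [0.0715 + 0.0255] / 0.2700 = 0.3589 → 0.36
d₂ = d₁ − σ√T = 0.3589 − 0.2700 = 0.0889 → 0.09
e^(−qT) = e^(−0.043·1) = 0.9579;  e^(−rT) = e^(−0.032·1) = 0.9685
P = 135·0.9685·N(-0.09) − 145·0.9579·N(-0.36) = 135·0.9685·0.4641 − 145·0.9579·0.3594 = 60.6799 − 49.9190 = 10.7609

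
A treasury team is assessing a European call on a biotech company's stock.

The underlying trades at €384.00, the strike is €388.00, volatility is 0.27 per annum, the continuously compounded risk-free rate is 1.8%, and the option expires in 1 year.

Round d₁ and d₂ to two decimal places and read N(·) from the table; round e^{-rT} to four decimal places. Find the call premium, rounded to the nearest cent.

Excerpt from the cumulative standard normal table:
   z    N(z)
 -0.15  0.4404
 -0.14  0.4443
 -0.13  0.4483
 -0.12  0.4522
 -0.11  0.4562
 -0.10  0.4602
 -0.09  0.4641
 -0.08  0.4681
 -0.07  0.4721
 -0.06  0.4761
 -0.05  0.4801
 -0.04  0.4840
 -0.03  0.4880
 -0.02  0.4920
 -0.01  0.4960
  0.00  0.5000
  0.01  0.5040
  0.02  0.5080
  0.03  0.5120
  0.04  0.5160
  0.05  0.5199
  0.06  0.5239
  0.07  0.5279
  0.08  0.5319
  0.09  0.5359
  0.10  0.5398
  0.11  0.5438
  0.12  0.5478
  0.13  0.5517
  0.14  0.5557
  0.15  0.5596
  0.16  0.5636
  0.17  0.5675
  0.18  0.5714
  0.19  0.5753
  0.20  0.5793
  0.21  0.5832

€42.57

σ√T = 0.27 × 1.0000 = 0.2700
ln(S/K) + (r + σ²/2)T = ln(384/388) + (0.018 + 0.27²/2)·1 = -0.0104 + 0.0544 = 0.0441
d₁ = 0.0441 / 0.2700 = 0.1633 ≈ 0.16
d₂ = d₁ − σ√T = 0.1633 − 0.2700 = -0.1067 ≈ -0.11
exp(−rT) = exp(−0.018·1) = 0.9822
N(d₁) = N(0.16) = 0.5636;  N(d₂) = N(-0.11) = 0.4562
C = 384·0.5636 − 388·0.9822·0.4562 = 216.4224 − 173.8549 = 42.5675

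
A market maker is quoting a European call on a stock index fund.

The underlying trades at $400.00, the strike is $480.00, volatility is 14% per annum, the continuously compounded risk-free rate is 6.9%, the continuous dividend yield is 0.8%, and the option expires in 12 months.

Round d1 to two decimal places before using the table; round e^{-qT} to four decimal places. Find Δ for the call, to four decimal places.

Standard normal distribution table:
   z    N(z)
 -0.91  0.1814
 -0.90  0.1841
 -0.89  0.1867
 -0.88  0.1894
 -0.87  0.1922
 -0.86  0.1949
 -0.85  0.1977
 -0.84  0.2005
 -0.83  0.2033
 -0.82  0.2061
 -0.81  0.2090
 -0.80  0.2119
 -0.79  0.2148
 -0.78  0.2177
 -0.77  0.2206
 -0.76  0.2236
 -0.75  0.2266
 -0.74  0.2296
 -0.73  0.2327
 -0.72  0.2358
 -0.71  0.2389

0.2102

σ√T = 0.14·√1 = 0.1400
ln(S/K) + (r − q + σ²/2)T = ln(400/480) + (0.069 − 0.008 + 0.14²/2)·1 = -0.1823 + 0.0708 = -0.1115
d₁ = -0.1115 / 0.1400 = -0.7966 which rounds to -0.80
N(d₁) = N(-0.80) = 0.2119
Δ_call = e^(−qT)·N(d₁) = 0.9920·0.2119 = 0.2102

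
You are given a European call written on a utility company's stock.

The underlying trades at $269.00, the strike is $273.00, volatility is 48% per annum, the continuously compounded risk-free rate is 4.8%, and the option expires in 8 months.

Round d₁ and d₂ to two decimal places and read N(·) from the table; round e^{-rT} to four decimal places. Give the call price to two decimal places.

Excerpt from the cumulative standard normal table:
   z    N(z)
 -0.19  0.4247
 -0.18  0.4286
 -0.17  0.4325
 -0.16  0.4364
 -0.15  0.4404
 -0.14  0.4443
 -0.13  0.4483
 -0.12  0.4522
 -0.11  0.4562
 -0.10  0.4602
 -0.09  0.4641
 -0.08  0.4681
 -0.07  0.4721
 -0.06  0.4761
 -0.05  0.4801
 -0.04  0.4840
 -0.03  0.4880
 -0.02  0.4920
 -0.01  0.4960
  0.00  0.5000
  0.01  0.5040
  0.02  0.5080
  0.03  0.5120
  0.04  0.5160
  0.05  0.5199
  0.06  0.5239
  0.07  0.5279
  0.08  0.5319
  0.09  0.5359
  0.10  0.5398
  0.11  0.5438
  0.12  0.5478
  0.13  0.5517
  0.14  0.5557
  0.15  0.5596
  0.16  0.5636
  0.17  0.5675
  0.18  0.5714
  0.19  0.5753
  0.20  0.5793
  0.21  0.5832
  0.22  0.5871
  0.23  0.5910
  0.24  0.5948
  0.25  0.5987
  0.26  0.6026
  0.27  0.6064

$43.56

T = 0.6667;  σ√T = 0.3919
d₁ = [ln(269/273) + (0.048 + 0.48²/2)·0.6667] / 0.3919 = [-0.0148 + 0.1088] / 0.3919 = 0.2399 → 0.24
d₂ = d₁ − σ√T = 0.2399 − 0.3919 = -0.1520 → -0.15
e^(−rT) = e^(−0.048·0.6667) = 0.9685
C = 269·N(0.24) − 273·0.9685·N(-0.15) = 269·0.5948 − 273·0.9685·0.4404 = 160.0012 − 116.4420 = 43.5592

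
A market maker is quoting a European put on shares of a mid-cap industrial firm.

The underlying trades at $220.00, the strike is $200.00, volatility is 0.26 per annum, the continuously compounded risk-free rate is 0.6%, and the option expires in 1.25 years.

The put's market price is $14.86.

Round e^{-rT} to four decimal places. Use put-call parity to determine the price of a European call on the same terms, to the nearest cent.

$36.36

exp(−rT) = exp(−0.006·1.25) = 0.9925
Put-call parity: C − P = S − K·e^(−rT) = 220 − 200·0.9925 = 220 − 198.5000 = 21.5000
C = P + (C − P) = 14.86 + (21.5000) = 36.3600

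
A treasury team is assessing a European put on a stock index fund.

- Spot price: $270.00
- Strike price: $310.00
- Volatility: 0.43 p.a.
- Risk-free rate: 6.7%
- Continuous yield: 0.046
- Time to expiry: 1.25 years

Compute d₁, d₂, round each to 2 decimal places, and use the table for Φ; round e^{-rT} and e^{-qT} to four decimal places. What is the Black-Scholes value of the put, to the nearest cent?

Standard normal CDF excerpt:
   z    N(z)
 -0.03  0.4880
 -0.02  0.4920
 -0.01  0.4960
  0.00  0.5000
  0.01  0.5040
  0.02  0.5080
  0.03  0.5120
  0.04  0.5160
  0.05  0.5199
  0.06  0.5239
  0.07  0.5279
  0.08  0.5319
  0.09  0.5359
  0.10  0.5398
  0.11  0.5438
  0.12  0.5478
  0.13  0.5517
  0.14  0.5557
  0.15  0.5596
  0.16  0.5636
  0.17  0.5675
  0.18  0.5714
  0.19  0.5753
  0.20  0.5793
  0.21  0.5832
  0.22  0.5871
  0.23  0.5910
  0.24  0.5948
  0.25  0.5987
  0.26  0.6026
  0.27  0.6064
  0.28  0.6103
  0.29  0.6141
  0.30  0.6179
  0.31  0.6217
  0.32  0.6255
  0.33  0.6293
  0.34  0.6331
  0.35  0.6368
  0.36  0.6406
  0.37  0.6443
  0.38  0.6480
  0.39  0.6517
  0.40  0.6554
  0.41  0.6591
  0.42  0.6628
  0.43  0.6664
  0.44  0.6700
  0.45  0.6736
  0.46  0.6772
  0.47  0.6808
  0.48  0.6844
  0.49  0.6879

$67.67

σ√T = 0.43·√1.25 = 0.4808
d₁ = [ln(270/310) + (0.067 − 0.046 + ½·0.43²)·1.25] / (σ√T) = (-0.1382 + 0.1418) / 0.4808 = 0.0076 ⇒ 0.01
d₂ = 0.0076 − 0.4808 = -0.4731 ⇒ -0.47
e^(−qT) = e^(−0.046·1.25) = 0.9441;  e^(−rT) = e^(−0.067·1.25) = 0.9197
N(−d₂) = N(0.47) = 0.6808;  N(−d₁) = N(-0.01) = 0.4960
P = 310·0.9197·0.6808 − 270·0.9441·0.4960 = 194.1008 − 126.4339 = 67.6670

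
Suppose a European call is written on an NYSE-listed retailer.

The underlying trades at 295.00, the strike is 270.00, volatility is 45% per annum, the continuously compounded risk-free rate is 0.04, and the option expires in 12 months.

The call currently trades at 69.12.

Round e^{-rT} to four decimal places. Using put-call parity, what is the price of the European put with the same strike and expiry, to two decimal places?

33.54

e^(−rT) = e^(−0.04·1) = 0.9608
Put-call parity: C − P = S − K·e^(−rT) = 295 − 270·0.9608 = 295 − 259.4160 = 35.5840
P = C − (C − P) = 69.12 − (35.5840) = 33.5360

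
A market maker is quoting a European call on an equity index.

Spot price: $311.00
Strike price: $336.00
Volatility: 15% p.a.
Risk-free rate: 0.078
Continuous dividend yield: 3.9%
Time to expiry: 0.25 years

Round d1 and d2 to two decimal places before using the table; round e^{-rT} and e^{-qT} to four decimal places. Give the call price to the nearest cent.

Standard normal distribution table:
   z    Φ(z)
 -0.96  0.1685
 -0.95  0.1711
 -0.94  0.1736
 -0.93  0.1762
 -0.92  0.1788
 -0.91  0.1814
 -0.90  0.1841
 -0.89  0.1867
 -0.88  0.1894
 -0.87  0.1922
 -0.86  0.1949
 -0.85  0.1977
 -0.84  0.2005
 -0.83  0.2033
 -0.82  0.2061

$2.82

T = 0.25;  σ√T = 0.0750
d₁ = [ln(311/336) + (0.078 − 0.039 + 0.15²/2)·0.25] / 0.0750 = [-0.0773 + 0.0126] / 0.0750 = -0.8634 which rounds to -0.86
d₂ = d₁ − σ√T = -0.8634 − 0.0750 = -0.9384 which rounds to -0.94
exp(−qT) = exp(−0.039·0.25) = 0.9903;  exp(−rT) = exp(−0.078·0.25) = 0.9807
C = 311·0.9903·N(-0.86) − 336·0.9807·N(-0.94) = 311·0.9903·0.1949 − 336·0.9807·0.1736 = 60.0259 − 57.2038 = 2.8221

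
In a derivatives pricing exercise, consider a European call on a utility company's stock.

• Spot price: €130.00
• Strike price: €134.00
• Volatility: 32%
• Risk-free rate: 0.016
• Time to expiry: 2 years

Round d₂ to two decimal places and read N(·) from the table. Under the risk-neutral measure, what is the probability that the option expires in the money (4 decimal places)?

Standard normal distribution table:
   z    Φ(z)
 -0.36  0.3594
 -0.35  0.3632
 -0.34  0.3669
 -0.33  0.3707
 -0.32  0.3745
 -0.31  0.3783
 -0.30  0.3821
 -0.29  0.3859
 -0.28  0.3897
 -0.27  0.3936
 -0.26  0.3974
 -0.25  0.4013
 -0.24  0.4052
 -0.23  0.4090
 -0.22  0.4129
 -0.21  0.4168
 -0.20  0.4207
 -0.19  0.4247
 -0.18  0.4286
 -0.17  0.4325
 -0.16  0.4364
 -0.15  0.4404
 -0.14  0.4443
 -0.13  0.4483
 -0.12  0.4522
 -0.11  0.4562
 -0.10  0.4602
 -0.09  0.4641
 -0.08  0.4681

T = 2;  σ√T = 0.4525
ln(S/K) + (r + σ²/2)T = ln(130/134) + (0.016 + 0.32²/2)·2 = -0.0303 + 0.1344 = 0.1041
d₁ = 0.1041 / 0.4525 = 0.2300 ≈ 0.23
d₂ = d₁ − σ√T = 0.2300 − 0.4525 = -0.2225 ≈ -0.22
Pr(exercise) under Q = N(d₂) = 0.4129

0.4129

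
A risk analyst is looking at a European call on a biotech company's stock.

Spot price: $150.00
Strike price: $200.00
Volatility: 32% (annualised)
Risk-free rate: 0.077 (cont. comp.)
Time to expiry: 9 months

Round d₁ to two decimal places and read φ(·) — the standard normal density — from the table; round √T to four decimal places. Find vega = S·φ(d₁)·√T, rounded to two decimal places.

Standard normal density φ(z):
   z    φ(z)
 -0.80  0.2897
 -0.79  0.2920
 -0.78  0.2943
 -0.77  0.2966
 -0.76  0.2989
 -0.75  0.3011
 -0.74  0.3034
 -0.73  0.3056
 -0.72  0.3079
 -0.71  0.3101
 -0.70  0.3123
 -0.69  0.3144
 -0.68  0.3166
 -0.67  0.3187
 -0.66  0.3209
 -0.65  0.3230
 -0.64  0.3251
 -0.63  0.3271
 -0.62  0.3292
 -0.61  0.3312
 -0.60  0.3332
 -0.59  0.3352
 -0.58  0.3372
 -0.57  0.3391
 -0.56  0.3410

σ√T = 0.32·√0.75 = 0.2771
ln(S/K) + (r + σ²/2)T = ln(150/200) + (0.077 + 0.32²/2)·0.75 = -0.2877 + 0.0962 = -0.1915
d₁ = -0.1915 / 0.2771 = -0.6911 ⇒ -0.69
√T = √0.75 = 0.8660
φ(d₁) = φ(-0.69) = 0.3144
vega = S·φ(d₁)·√T = 150·0.3144·0.8660 = 40.8406
(The put has the same vega.)

40.84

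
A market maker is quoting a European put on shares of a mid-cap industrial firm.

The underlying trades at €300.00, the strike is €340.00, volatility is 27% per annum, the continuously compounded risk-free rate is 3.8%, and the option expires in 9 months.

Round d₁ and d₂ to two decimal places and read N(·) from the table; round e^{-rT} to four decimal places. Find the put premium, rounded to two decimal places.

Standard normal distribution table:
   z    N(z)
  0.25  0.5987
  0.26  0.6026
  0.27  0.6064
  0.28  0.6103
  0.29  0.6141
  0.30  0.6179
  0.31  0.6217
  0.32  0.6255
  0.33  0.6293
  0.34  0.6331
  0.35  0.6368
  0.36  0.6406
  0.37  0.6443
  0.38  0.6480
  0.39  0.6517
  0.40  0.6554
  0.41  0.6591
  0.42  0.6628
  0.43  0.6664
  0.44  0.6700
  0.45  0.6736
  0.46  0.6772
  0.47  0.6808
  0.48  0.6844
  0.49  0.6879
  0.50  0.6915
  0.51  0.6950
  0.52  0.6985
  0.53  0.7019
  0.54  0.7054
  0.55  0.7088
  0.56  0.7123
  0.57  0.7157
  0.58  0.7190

σ√T = 0.27·√0.75 = 0.2338
ln(S/K) + (r + σ²/2)T = ln(300/340) + (0.038 + 0.27²/2)·0.75 = -0.1252 + 0.0558 = -0.0693
d₁ = -0.0693 / 0.2338 = -0.2965 which rounds to -0.30
d₂ = d₁ − σ√T = -0.2965 − 0.2338 = -0.5303 which rounds to -0.53
e^(−rT) = e^(−0.038·0.75) = 0.9719
N(−d₂) = N(0.53) = 0.7019;  N(−d₁) = N(0.30) = 0.6179
P = 340·0.9719·0.7019 − 300·0.6179 = 231.9400 − 185.3700 = 46.5700

€46.57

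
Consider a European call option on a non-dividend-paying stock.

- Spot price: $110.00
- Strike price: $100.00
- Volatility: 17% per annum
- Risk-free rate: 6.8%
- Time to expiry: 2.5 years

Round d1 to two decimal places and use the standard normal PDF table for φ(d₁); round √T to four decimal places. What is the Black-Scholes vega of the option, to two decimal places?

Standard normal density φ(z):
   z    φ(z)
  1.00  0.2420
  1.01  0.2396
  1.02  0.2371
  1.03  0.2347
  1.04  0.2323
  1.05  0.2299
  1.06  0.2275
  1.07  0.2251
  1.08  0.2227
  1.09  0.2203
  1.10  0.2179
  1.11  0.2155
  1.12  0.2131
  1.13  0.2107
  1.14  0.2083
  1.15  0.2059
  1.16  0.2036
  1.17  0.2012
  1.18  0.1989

37.06

T = 2.5;  σ√T = 0.2688
d₁ = [ln(110/100) + (0.068 + 0.17²/2)·2.5] / 0.2688 = [0.0953 + 0.2061] / 0.2688 = 1.1214 → 1.12
√T = √2.5 = 1.5811
φ(d₁) = φ(1.12) = 0.2131
vega = S·φ(d₁)·√T = 110·0.2131·1.5811 = 37.0626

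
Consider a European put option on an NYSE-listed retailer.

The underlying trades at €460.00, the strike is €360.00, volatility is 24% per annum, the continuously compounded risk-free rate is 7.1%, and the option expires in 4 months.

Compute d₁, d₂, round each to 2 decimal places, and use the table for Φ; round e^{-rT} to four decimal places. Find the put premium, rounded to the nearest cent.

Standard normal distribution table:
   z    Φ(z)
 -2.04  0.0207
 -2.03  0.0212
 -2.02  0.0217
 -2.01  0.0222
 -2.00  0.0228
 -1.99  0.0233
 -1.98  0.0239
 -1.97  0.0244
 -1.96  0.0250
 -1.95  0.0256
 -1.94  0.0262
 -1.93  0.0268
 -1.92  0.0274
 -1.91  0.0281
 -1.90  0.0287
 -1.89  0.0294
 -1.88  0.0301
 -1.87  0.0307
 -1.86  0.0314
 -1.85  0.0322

€0.58

σ√T = 0.24·√0.3333 = 0.1386
d₁ = [ln(460/360) + (0.071 + 0.24²/2)·0.3333] / 0.1386 = [0.2451 + 0.0333] / 0.1386 = 2.0091 ⇒ 2.01
d₂ = d₁ − σ√T = 2.0091 − 0.1386 = 1.8705 ⇒ 1.87
exp(−rT) = exp(−0.071·0.3333) = 0.9766
P = 360·0.9766·N(-1.87) − 460·N(-2.01) = 360·0.9766·0.0307 − 460·0.0222 = 10.7934 − 10.2120 = 0.5814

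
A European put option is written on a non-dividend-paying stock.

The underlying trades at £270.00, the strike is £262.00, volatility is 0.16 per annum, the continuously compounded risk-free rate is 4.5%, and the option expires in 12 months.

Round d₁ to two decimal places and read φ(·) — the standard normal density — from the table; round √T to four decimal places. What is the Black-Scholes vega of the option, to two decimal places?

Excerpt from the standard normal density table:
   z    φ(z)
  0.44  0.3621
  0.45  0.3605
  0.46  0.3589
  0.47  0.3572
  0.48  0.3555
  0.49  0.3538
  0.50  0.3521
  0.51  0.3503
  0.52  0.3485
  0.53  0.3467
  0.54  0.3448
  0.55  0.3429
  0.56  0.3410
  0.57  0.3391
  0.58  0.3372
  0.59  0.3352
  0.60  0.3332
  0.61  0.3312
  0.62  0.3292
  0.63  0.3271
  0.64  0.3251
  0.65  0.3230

σ√T = 0.16·√1 = 0.1600
d₁ = [ln(270/262) + (0.045 + 0.16²/2)·1] / 0.1600 = [0.0301 + 0.0578] / 0.1600 = 0.5492 which rounds to 0.55
√T = √1 = 1.0000
φ(d₁) = φ(0.55) = 0.3429
vega = S·φ(d₁)·√T = 270·0.3429·1.0000 = 92.5830

92.58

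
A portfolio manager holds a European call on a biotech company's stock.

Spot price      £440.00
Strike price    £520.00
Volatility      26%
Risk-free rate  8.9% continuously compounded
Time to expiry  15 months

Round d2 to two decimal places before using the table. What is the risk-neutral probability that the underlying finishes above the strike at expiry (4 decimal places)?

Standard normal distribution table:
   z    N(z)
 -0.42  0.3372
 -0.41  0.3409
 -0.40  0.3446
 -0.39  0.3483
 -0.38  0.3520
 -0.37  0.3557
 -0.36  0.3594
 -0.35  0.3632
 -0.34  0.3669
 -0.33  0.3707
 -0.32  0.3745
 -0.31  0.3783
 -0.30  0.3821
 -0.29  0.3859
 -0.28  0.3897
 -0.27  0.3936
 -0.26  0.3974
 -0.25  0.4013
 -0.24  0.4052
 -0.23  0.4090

T = 1.25;  σ√T = 0.2907
d₁ = [ln(440/520) + (0.089 + 0.26²/2)·1.25] / 0.2907 = [-0.1671 + 0.1535] / 0.2907 = -0.0466 ⇒ -0.05
d₂ = d₁ − σ√T = -0.0466 − 0.2907 = -0.3373 ⇒ -0.34
Pr(exercise) under Q = N(d₂) = 0.3669

0.3669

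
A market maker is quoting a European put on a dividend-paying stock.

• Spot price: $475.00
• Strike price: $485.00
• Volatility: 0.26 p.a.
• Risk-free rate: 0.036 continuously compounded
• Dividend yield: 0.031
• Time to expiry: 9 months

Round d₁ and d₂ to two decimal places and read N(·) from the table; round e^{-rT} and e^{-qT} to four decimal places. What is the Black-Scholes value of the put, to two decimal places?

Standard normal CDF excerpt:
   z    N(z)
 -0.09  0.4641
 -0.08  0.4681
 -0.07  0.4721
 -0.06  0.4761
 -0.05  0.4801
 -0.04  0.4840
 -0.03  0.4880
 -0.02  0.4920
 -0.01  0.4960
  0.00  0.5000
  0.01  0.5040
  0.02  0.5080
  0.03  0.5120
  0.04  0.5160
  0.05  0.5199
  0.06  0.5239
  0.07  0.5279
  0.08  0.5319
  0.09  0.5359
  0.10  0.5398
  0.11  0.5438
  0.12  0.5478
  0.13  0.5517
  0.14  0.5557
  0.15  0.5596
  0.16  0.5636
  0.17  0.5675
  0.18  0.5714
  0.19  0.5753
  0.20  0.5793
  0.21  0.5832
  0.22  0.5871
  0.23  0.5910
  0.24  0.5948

σ√T = 0.26 × 0.8660 = 0.2252
d₁ = [ln(475/485) + (0.036 − 0.031 + ½·0.26²)·0.75] / (σ√T) = (-0.0208 + 0.0291) / 0.2252 = 0.0367 ⇒ 0.04
d₂ = 0.0367 − 0.2252 = -0.1885 ⇒ -0.19
exp(−qT) = exp(−0.031·0.75) = 0.9770;  exp(−rT) = exp(−0.036·0.75) = 0.9734
N(−d₂) = N(0.19) = 0.5753;  N(−d₁) = N(-0.04) = 0.4840
P = 485·0.9734·0.5753 − 475·0.9770·0.4840 = 271.5986 − 224.6123 = 46.9863

$46.99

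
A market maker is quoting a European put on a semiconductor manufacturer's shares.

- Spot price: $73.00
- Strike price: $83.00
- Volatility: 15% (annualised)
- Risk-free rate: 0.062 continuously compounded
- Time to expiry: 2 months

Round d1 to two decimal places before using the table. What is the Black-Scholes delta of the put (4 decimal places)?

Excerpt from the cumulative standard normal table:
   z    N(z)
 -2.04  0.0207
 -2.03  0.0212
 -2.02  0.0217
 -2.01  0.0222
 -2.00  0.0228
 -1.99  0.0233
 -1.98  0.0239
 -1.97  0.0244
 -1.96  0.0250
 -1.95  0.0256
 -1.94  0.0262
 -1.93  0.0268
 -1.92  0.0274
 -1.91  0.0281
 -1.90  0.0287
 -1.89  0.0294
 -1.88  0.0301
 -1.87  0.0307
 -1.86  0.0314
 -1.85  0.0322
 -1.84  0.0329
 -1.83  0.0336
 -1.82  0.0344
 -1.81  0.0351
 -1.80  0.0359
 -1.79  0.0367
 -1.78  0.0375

-0.9713

σ√T = 0.15·√0.1667 = 0.0612
d₁ = [ln(73/83) + (0.062 + 0.15²/2)·0.1667] / 0.0612 = [-0.1284 + 0.0122] / 0.0612 = -1.8971 → -1.90
N(d₁) = N(-1.90) = 0.0287
Δ_put = N(d₁) − 1 = 0.0287 − 1 = -0.9713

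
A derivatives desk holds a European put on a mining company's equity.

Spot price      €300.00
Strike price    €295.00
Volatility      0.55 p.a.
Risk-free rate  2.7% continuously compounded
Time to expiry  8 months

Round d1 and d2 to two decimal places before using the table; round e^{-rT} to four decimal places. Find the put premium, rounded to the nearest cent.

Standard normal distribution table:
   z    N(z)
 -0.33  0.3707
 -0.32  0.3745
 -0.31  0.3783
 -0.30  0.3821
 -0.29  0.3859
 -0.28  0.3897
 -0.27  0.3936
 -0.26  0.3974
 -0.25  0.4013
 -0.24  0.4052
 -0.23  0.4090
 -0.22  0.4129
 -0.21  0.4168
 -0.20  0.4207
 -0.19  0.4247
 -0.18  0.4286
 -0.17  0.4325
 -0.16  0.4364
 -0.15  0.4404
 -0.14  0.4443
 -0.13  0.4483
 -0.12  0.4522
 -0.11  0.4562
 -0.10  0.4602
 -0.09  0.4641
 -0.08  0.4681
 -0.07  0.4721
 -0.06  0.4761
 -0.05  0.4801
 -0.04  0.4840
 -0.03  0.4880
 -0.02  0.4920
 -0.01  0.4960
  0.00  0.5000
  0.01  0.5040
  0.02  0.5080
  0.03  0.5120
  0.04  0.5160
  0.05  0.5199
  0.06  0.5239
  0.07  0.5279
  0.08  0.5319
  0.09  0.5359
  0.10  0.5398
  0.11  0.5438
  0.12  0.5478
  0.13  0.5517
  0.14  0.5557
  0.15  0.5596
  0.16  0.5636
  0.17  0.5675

T = 0.6667;  σ√T = 0.4491
d₁ = [ln(300/295) + (0.027 + 0.55²/2)·0.6667] / 0.4491 = [0.0168 + 0.1188] / 0.4491 = 0.3020 ≈ 0.30
d₂ = d₁ − σ√T = 0.3020 − 0.4491 = -0.1470 ≈ -0.15
exp(−rT) = exp(−0.027·0.6667) = 0.9822
N(−d₂) = N(0.15) = 0.5596;  N(−d₁) = N(-0.30) = 0.3821
P = 295·0.9822·0.5596 − 300·0.3821 = 162.1435 − 114.6300 = 47.5135

€47.51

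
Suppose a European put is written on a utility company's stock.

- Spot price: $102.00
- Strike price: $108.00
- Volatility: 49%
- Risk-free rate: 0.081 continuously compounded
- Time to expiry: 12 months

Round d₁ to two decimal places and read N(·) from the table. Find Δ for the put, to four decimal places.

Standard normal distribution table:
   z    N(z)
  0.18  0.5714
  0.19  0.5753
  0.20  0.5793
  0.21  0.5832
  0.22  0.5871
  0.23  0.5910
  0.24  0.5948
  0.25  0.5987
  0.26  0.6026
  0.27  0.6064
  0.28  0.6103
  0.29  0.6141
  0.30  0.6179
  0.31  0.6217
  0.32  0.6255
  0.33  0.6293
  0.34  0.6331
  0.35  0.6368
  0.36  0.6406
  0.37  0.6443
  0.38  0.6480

T = 1;  σ√T = 0.4900
d₁ = [ln(102/108) + (0.081 + ½·0.49²)·1] / (σ√T) = (-0.0572 + 0.2011) / 0.4900 = 0.2937 which rounds to 0.29
N(d₁) = N(0.29) = 0.6141
Δ_put = N(d₁) − 1 = 0.6141 − 1 = -0.3859

-0.3859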